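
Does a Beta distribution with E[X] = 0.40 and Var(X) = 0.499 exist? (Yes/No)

No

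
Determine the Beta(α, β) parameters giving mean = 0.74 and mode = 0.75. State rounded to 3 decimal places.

Let s = α+β. Mean gives α = μs = 0.74s; mode gives (α−1)/(s−2) = 0.75.
Substituting: 0.74s − 1 = 0.75(s−2) = 0.75s − 1.50, so -0.01s = -0.50 and s = 50.0000.
Then α = 0.74×50.0000 = 37.000 and β = s−α = 13.000.

α = 37.000, β = 13.000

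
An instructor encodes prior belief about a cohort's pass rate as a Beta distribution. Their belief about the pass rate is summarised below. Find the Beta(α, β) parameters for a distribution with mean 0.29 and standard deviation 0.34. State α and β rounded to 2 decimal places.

α = 0.23, β = 0.55

Variance = 0.34² = 0.1156. The moment-matching identity α+β = μ(1−μ)/Var − 1 gives
α+β = 0.2059/0.1156 − 1 = 0.7811, so α = μ·0.7811 = 0.23 and β = (1−μ)·0.7811 = 0.55.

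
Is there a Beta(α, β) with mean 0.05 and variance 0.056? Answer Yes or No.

For any Beta, Var(X) < E[X]·(1−E[X]).
Here μ(1−μ) = 0.05×0.95 = 0.0475, and 0.056 ≥ 0.0475.

No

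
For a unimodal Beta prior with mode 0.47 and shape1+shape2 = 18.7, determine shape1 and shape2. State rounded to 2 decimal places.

Since the density peak of Beta(shape1,shape2) is at (shape1−1)/(shape1+shape2−2),
shape1 = 1 + 0.47(18.7−2) = 8.85 and shape2 = 18.7 − 8.85 = 9.85.

shape1 = 8.85, shape2 = 9.85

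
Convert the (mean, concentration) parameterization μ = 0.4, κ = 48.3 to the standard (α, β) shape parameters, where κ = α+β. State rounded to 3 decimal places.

α = 19.320, β = 28.980

α = μκ = 0.4×48.3 = 19.320 and β = (1−μ)κ = 0.6×48.3 = 28.980.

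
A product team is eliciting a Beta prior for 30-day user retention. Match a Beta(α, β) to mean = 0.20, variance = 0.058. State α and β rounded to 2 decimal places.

α = 0.35, β = 1.41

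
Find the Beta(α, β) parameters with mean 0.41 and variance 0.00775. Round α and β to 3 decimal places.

α = 12.387, β = 17.826

Write ν = α+β; then α = μν and Var = μ(1−μ)/(ν+1).
ν = μ(1−μ)/Var − 1 = 0.2419/0.00775 − 1 = 30.2129.
α = 0.41·30.2129 = 12.387, β = 0.59·30.2129 = 17.826.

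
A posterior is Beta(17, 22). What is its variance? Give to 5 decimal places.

Var = αβ/[(α+β)²(α+β+1)] = (17×22)/(39²×40) = 374/60840 = 0.00615.

0.00615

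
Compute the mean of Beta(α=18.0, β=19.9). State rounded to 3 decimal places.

The Beta mean is α/(α+β) = 18.0/(18.0+19.9) = 0.475.

0.475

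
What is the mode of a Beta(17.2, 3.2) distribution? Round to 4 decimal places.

The density x^(α−1)(1−x)^(β−1) is maximised at (α−1)/(α+β−2) = 16.2/18.4 = 0.8804.

0.8804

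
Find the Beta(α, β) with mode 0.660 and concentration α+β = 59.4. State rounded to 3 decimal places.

α = 38.884, β = 20.516

Mode = (α−1)/(κ−2) with κ = α+β, so α−1 = 0.660·57.4 = 37.884.
α = 38.884; β = κ − α = 20.516.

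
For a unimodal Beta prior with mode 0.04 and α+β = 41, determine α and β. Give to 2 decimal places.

For α,β>1 the mode is (α−1)/(α+β−2), so α = mode·(κ−2)+1 = 0.04×39+1 = 2.56.
And β = (1−mode)·(κ−2)+1 = 0.96×39+1 = 38.44.

α = 2.56, β = 38.44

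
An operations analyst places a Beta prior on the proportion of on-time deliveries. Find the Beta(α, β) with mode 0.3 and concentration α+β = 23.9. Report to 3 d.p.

For α,β>1 the mode is (α−1)/(α+β−2), so α = mode·(κ−2)+1 = 0.3×21.9+1 = 7.570.
And β = (1−mode)·(κ−2)+1 = 0.7×21.9+1 = 16.330.

α = 7.570, β = 16.330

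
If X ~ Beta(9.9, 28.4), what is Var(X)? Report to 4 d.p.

0.0049

μ = 9.9/38.3 = 0.258486; Var = μ(1−μ)/(α+β+1) = 0.1916708/39.3 = 0.0049.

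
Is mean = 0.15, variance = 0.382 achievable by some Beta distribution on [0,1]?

No

The Beta variance bound is σ² < μ(1−μ).
Here μ(1−μ) = 0.15×0.85 = 0.1275, and 0.382 ≥ 0.1275.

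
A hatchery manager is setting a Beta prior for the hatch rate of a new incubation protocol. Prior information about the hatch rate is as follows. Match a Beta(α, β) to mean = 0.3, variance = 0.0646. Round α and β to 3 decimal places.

α = 0.675, β = 1.576

Write ν = α+β; then α = μν and Var = μ(1−μ)/(ν+1).
ν = μ(1−μ)/Var − 1 = 0.21/0.0646 − 1 = 2.2508.
α = 0.3·2.2508 = 0.675, β = 0.7·2.2508 = 1.576.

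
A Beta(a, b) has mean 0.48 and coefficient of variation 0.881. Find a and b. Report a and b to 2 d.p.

a = 0.19, b = 0.21

σ = CV·μ = 0.881×0.48 = 0.42288, so σ² = 0.178827.
s+1 = μ(1−μ)/σ² = 0.2496/0.178827 = 1.3958, so s = a+b = 0.3958.
a = μs = 0.19, b = (1−μ)s = 0.21.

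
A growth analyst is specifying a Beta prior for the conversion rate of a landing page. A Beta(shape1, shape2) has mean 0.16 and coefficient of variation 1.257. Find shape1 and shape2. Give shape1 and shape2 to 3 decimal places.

shape1 = 0.372, shape2 = 1.951

σ = CV·μ = 1.257×0.16 = 0.20112, so σ² = 0.040449.
s+1 = μ(1−μ)/σ² = 0.1344/0.040449 = 3.3227, so s = shape1+shape2 = 2.3227.
shape1 = μs = 0.372, shape2 = (1−μ)s = 1.951.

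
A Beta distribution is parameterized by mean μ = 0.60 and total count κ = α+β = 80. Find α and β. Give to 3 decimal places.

α = 48.000, β = 32.000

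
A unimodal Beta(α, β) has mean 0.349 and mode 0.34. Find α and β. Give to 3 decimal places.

α = 12.409, β = 23.147

Let s = α+β. Mean gives α = μs = 0.349s; mode gives (α−1)/(s−2) = 0.34.
Substituting: 0.349s − 1 = 0.34(s−2) = 0.34s − 0.68, so 0.009s = 0.32 and s = 35.5556.
Then α = 0.349×35.5556 = 12.409 and β = s−α = 23.147.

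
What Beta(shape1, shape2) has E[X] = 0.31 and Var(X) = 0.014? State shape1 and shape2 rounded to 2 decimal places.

Write ν = shape1+shape2; then shape1 = μν and Var = μ(1−μ)/(ν+1).
ν = μ(1−μ)/Var − 1 = 0.2139/0.014 − 1 = 14.2786.
shape1 = 0.31·14.2786 = 4.43, shape2 = 0.69·14.2786 = 9.85.

shape1 = 4.43, shape2 = 9.85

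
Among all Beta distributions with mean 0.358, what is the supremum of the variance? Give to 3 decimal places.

For fixed mean μ the Beta variance is μ(1−μ)/(α+β+1), increasing as α+β decreases.
Its least upper bound (not attained) is μ(1−μ) = 0.358·0.642 = 0.230.

0.230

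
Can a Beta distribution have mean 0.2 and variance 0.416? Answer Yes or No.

No

For any Beta, Var(X) < E[X]·(1−E[X]).
Here μ(1−μ) = 0.2×0.8 = 0.16, and 0.416 ≥ 0.16.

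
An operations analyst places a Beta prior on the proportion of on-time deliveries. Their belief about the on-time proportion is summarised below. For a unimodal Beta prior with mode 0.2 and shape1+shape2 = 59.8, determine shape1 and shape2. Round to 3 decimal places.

Mode = (shape1−1)/(κ−2) with κ = shape1+shape2, so shape1−1 = 0.2·57.8 = 11.560.
shape1 = 12.560; shape2 = κ − shape1 = 47.240.

shape1 = 12.560, shape2 = 47.240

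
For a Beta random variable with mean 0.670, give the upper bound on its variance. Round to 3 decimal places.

For fixed mean μ the Beta variance is μ(1−μ)/(α+β+1), increasing as α+β decreases.
Its least upper bound (not attained) is μ(1−μ) = 0.670·0.330 = 0.221.

0.221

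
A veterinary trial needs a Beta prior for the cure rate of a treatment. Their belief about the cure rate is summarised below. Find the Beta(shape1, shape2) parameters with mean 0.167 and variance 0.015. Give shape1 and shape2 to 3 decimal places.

shape1 = 1.382, shape2 = 6.892

Let s = shape1+shape2. The Beta variance is μ(1−μ)/(s+1).
So s+1 = μ(1−μ)/σ² = (0.167×0.833)/0.015 = 0.139111/0.015 = 9.2741, giving s = 8.2741.
Then shape1 = μs = 0.167×8.2741 = 1.382 and shape2 = (1−μ)s = 0.833×8.2741 = 6.892.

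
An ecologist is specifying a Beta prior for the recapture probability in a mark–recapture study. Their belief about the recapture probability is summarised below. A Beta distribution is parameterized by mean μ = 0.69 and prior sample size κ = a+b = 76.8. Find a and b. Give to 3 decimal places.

a = 52.992, b = 23.808

Split κ in proportion μ : (1−μ): a = 0.69·76.8 = 52.992, b = 76.8 − 52.992 = 23.808.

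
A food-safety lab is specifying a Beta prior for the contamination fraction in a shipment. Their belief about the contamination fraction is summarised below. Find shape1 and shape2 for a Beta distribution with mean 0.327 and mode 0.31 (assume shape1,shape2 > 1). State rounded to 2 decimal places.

shape1 = 7.31, shape2 = 15.04

With s = shape1+shape2: μ = shape1/s and mode = (shape1−1)/(s−2). Eliminating shape1 = μs,
μs − 1 = m(s−2) ⇒ s(μ−m) = 1−2m ⇒ s = 0.38/0.017 = 22.3529.
So shape1 = μs = 7.31, shape2 = (1−μ)s = 15.04.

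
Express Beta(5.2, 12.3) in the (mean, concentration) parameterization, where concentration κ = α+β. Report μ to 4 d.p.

κ = α+β = 5.2+12.3 = 17.5; μ = α/κ = 5.2/17.5 = 0.2971.

μ = 0.2971, κ = 17.5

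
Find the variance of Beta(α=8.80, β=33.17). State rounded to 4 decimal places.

0.0039

Var = αβ/[(α+β)²(α+β+1)] = (8.80×33.17)/(41.97²×42.97) = 291.8960/75690.834273 = 0.0039.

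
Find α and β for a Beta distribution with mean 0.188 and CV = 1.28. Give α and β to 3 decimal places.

α = 0.308, β = 1.329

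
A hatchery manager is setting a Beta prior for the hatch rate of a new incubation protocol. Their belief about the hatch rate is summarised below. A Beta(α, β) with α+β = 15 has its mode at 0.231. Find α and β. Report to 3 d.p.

α = 4.003, β = 10.997

Since the density peak of Beta(α,β) is at (α−1)/(α+β−2),
α = 1 + 0.231(15−2) = 4.003 and β = 15 − 4.003 = 10.997.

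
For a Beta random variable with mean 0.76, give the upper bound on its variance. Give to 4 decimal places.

0.1824

For fixed mean μ the Beta variance is μ(1−μ)/(α+β+1), increasing as α+β decreases.
Its least upper bound (not attained) is μ(1−μ) = 0.76·0.24 = 0.1824.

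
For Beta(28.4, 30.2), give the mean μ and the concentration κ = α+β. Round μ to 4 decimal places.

κ = α+β = 28.4+30.2 = 58.6; μ = α/κ = 28.4/58.6 = 0.4846.

μ = 0.4846, κ = 58.6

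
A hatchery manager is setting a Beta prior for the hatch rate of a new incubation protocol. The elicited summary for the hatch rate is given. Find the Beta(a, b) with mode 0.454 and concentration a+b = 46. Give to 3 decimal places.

Since the density peak of Beta(a,b) is at (a−1)/(a+b−2),
a = 1 + 0.454(46−2) = 20.976 and b = 46 − 20.976 = 25.024.

a = 20.976, b = 25.024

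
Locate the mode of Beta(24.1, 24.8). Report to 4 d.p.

With α,β > 1, mode = (α−1)/(α+β−2) = 23.1/46.9 = 0.4925.

0.4925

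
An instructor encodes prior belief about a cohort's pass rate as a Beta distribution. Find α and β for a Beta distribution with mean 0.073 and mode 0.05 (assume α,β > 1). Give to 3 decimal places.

Let s = α+β. Mean gives α = μs = 0.073s; mode gives (α−1)/(s−2) = 0.05.
Substituting: 0.073s − 1 = 0.05(s−2) = 0.05s − 0.10, so 0.023s = 0.90 and s = 39.1304.
Then α = 0.073×39.1304 = 2.857 and β = s−α = 36.274.

α = 2.857, β = 36.274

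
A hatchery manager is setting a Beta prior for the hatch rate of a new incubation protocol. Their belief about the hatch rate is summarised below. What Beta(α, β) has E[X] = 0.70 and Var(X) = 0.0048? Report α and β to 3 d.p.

Let s = α+β. The Beta variance is μ(1−μ)/(s+1).
So s+1 = μ(1−μ)/σ² = (0.70×0.30)/0.0048 = 0.2100/0.0048 = 43.7500, giving s = 42.7500.
Then α = μs = 0.70×42.7500 = 29.925 and β = (1−μ)s = 0.30×42.7500 = 12.825.

α = 29.925, β = 12.825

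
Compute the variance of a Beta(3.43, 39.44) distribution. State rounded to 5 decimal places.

α+β = 42.87 and αβ = 135.2792, so Var = αβ/[(α+β)²(α+β+1)] = 135.2792/80625.904803 = 0.00168.

0.00168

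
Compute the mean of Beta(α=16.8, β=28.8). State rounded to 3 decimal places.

E[X] = α/(α+β) = 16.8/45.6 = 0.368.

0.368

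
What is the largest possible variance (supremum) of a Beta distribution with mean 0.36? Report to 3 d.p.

Var = μ(1−μ)/(α+β+1), which approaches μ(1−μ) as α+β → 0.
So the supremum is μ(1−μ) = 0.36×0.64 = 0.230.

0.230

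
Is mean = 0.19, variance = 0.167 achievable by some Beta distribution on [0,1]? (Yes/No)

The Beta variance bound is σ² < μ(1−μ).
Here μ(1−μ) = 0.19×0.81 = 0.1539, and 0.167 ≥ 0.1539.

No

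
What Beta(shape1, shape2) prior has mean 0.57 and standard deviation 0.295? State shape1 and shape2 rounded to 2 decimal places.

shape1 = 1.04, shape2 = 0.78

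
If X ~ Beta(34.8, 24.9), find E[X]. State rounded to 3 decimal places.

E[X] = α/(α+β) = 34.8/59.7 = 0.583.

0.583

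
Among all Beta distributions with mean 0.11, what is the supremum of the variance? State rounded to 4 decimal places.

0.0979

For fixed mean μ the Beta variance is μ(1−μ)/(α+β+1), increasing as α+β decreases.
Its least upper bound (not attained) is μ(1−μ) = 0.11·0.89 = 0.0979.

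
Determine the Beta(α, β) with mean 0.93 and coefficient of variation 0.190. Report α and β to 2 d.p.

α = 1.01, β = 0.08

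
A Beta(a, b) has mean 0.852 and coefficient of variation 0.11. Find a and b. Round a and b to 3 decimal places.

σ = CV·μ = 0.11×0.852 = 0.09372, so σ² = 0.008783.
s+1 = μ(1−μ)/σ² = 0.126096/0.008783 = 14.3561, so s = a+b = 13.3561.
a = μs = 11.379, b = (1−μ)s = 1.977.

a = 11.379, b = 1.977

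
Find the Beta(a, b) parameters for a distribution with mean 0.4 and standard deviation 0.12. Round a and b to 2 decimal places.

a = 6.27, b = 9.40

First σ² = 0.0144. Setting a = μn, b = (1−μ)n with n = a+b,
μ(1−μ)/(n+1) = 0.0144 ⇒ n+1 = 0.24/0.0144 = 16.6667 ⇒ n = 15.6667.
Hence a = 0.4×15.6667 = 6.27, b = 0.6×15.6667 = 9.40.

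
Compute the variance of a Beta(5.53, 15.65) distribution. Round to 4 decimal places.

Var = αβ/[(α+β)²(α+β+1)] = (5.53×15.65)/(21.18²×22.18) = 86.5445/9949.779432 = 0.0087.

0.0087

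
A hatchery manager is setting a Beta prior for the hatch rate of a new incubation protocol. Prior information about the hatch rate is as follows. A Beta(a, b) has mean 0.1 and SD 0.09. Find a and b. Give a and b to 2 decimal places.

Variance = 0.09² = 0.0081. The moment-matching identity a+b = μ(1−μ)/Var − 1 gives
a+b = 0.09/0.0081 − 1 = 10.1111, so a = μ·10.1111 = 1.01 and b = (1−μ)·10.1111 = 9.10.

a = 1.01, b = 9.10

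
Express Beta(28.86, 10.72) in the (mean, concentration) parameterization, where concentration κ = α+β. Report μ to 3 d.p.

μ = 0.729, κ = 39.58

κ = α+β = 28.86+10.72 = 39.58; μ = α/κ = 28.86/39.58 = 0.729.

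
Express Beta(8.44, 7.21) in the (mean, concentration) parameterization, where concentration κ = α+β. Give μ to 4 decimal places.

μ = 0.5393, κ = 15.65

κ = α+β = 8.44+7.21 = 15.65; μ = α/κ = 8.44/15.65 = 0.5393.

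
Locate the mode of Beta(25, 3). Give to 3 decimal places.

The density x^(α−1)(1−x)^(β−1) is maximised at (α−1)/(α+β−2) = 24/26 = 0.923.

0.923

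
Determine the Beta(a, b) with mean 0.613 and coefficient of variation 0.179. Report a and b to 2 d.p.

Var = (CV·μ)² = (0.179×0.613)² = 0.012040.
a+b = μ(1−μ)/Var − 1 = 0.237231/0.012040 − 1 = 18.7035.
Thus a = 0.613·18.7035 = 11.47 and b = 0.387·18.7035 = 7.24.

a = 11.47, b = 7.24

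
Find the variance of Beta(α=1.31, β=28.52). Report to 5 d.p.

0.00136

μ = 1.31/29.83 = 0.043916; Var = μ(1−μ)/(α+β+1) = 0.0419869/30.83 = 0.00136.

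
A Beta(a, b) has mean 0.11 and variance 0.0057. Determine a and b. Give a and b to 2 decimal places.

By moment matching, a+b = μ(1−μ)/σ² − 1 = (0.11·0.89)/0.0057 − 1 = 17.1754 − 1 = 16.1754.
Since a/(a+b) = μ, a = 0.11·16.1754 = 1.78 and b = 0.89·16.1754 = 14.40.

a = 1.78, b = 14.40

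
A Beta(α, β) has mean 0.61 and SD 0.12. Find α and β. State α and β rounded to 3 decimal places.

α = 9.468, β = 6.053

Variance = 0.12² = 0.0144. The moment-matching identity α+β = μ(1−μ)/Var − 1 gives
α+β = 0.2379/0.0144 − 1 = 15.5208, so α = μ·15.5208 = 9.468 and β = (1−μ)·15.5208 = 6.053.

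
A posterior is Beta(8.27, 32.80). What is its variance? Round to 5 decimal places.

μ = 8.27/41.07 = 0.201364; Var = μ(1−μ)/(α+β+1) = 0.1608163/42.07 = 0.00382.

0.00382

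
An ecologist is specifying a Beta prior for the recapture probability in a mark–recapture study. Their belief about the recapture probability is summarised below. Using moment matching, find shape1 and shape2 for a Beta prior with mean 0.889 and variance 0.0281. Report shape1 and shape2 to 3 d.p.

Let s = shape1+shape2. The Beta variance is μ(1−μ)/(s+1).
So s+1 = μ(1−μ)/σ² = (0.889×0.111)/0.0281 = 0.098679/0.0281 = 3.5117, giving s = 2.5117.
Then shape1 = μs = 0.889×2.5117 = 2.233 and shape2 = (1−μ)s = 0.111×2.5117 = 0.279.

shape1 = 2.233, shape2 = 0.279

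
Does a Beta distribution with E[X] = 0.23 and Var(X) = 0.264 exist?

The Beta variance bound is σ² < μ(1−μ).
Here μ(1−μ) = 0.23×0.77 = 0.1771, and 0.264 ≥ 0.1771.

No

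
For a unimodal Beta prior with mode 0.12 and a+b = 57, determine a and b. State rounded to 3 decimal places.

Mode = (a−1)/(κ−2) with κ = a+b, so a−1 = 0.12·55 = 6.600.
a = 7.600; b = κ − a = 49.400.

a = 7.600, b = 49.400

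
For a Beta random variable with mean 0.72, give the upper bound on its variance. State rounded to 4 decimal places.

0.2016

Var = μ(1−μ)/(α+β+1), which approaches μ(1−μ) as α+β → 0.
So the supremum is μ(1−μ) = 0.72×0.28 = 0.2016.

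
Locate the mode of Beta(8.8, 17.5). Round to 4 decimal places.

With α,β > 1, mode = (α−1)/(α+β−2) = 7.8/24.3 = 0.3210.

0.3210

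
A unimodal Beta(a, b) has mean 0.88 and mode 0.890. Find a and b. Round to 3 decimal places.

Let s = a+b. Mean gives a = μs = 0.88s; mode gives (a−1)/(s−2) = 0.890.
Substituting: 0.88s − 1 = 0.890(s−2) = 0.890s − 1.780, so -0.010s = -0.780 and s = 78.0000.
Then a = 0.88×78.0000 = 68.640 and b = s−a = 9.360.

a = 68.640, b = 9.360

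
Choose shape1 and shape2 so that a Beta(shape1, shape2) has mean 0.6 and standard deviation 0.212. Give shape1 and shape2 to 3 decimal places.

shape1 = 2.604, shape2 = 1.736

First σ² = 0.044944. Setting shape1 = μn, shape2 = (1−μ)n with n = shape1+shape2,
μ(1−μ)/(n+1) = 0.044944 ⇒ n+1 = 0.24/0.044944 = 5.3400 ⇒ n = 4.3400.
Hence shape1 = 0.6×4.3400 = 2.604, shape2 = 0.4×4.3400 = 1.736.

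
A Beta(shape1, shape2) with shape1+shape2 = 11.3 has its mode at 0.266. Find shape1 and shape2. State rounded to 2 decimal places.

shape1 = 3.47, shape2 = 7.83

Since the density peak of Beta(shape1,shape2) is at (shape1−1)/(shape1+shape2−2),
shape1 = 1 + 0.266(11.3−2) = 3.47 and shape2 = 11.3 − 3.47 = 7.83.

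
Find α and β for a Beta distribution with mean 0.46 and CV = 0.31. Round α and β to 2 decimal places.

α = 5.16, β = 6.06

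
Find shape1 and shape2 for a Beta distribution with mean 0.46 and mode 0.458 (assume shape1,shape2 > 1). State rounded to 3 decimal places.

With s = shape1+shape2: μ = shape1/s and mode = (shape1−1)/(s−2). Eliminating shape1 = μs,
μs − 1 = m(s−2) ⇒ s(μ−m) = 1−2m ⇒ s = 0.084/0.002 = 42.0000.
So shape1 = μs = 19.320, shape2 = (1−μ)s = 22.680.

shape1 = 19.320, shape2 = 22.680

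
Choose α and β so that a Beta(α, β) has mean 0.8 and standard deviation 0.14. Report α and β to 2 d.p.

σ² = 0.14² = 0.0196.
With s = α+β, Var = μ(1−μ)/(s+1), so s+1 = (0.8×0.2)/0.0196 = 8.1633 and s = 7.1633.
α = μs = 5.73, β = (1−μ)s = 1.43.

α = 5.73, β = 1.43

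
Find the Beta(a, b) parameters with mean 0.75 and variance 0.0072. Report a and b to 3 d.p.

Write ν = a+b; then a = μν and Var = μ(1−μ)/(ν+1).
ν = μ(1−μ)/Var − 1 = 0.1875/0.0072 − 1 = 25.0417.
a = 0.75·25.0417 = 18.781, b = 0.25·25.0417 = 6.260.

a = 18.781, b = 6.260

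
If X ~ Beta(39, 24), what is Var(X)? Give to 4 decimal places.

0.0037

μ = 39/63 = 0.619048; Var = μ(1−μ)/(α+β+1) = 0.2358277/64 = 0.0037.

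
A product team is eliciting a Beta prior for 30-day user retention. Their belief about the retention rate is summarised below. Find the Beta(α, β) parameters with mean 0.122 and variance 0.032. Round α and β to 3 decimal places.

By moment matching, α+β = μ(1−μ)/σ² − 1 = (0.122·0.878)/0.032 − 1 = 3.3474 − 1 = 2.3474.
Since α/(α+β) = μ, α = 0.122·2.3474 = 0.286 and β = 0.878·2.3474 = 2.061.

α = 0.286, β = 2.061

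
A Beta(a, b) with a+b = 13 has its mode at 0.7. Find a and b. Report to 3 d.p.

Mode = (a−1)/(κ−2) with κ = a+b, so a−1 = 0.7·11 = 7.700.
a = 8.700; b = κ − a = 4.300.

a = 8.700, b = 4.300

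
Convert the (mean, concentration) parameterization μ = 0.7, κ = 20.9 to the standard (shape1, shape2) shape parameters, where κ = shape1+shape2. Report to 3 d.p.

shape1 = 14.630, shape2 = 6.270

shape1 = μκ = 0.7×20.9 = 14.630 and shape2 = (1−μ)κ = 0.3×20.9 = 6.270.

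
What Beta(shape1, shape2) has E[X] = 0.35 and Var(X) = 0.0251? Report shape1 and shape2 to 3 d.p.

shape1 = 2.822, shape2 = 5.241

Write ν = shape1+shape2; then shape1 = μν and Var = μ(1−μ)/(ν+1).
ν = μ(1−μ)/Var − 1 = 0.2275/0.0251 − 1 = 8.0637.
shape1 = 0.35·8.0637 = 2.822, shape2 = 0.65·8.0637 = 5.241.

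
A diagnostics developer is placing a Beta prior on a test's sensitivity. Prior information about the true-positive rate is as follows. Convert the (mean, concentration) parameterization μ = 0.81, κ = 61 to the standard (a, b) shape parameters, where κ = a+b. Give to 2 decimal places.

a = 49.41, b = 11.59

Split κ in proportion μ : (1−μ): a = 0.81·61 = 49.41, b = 61 − 49.41 = 11.59.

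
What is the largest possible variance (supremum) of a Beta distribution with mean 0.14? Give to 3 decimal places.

0.120

Var = μ(1−μ)/(α+β+1), which approaches μ(1−μ) as α+β → 0.
So the supremum is μ(1−μ) = 0.14×0.86 = 0.120.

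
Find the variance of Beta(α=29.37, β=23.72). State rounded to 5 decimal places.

0.00457

μ = 29.37/53.09 = 0.553212; Var = μ(1−μ)/(α+β+1) = 0.2471685/54.09 = 0.00457.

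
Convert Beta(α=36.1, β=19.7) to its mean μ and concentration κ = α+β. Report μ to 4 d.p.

κ = α+β = 36.1+19.7 = 55.8; μ = α/κ = 36.1/55.8 = 0.6470.

μ = 0.6470, κ = 55.8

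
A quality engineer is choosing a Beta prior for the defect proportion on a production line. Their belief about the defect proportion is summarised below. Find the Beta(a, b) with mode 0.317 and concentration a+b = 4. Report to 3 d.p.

a = 1.634, b = 2.366

Since the density peak of Beta(a,b) is at (a−1)/(a+b−2),
a = 1 + 0.317(4−2) = 1.634 and b = 4 − 1.634 = 2.366.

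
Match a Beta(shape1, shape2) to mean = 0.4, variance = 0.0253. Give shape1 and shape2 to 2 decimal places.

shape1 = 3.39, shape2 = 5.09

By moment matching, shape1+shape2 = μ(1−μ)/σ² − 1 = (0.4·0.6)/0.0253 − 1 = 9.4862 − 1 = 8.4862.
Since shape1/(shape1+shape2) = μ, shape1 = 0.4·8.4862 = 3.39 and shape2 = 0.6·8.4862 = 5.09.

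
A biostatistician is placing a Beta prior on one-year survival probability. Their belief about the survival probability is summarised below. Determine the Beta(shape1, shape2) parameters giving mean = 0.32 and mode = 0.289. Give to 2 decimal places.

shape1 = 4.36, shape2 = 9.26

Let s = shape1+shape2. Mean gives shape1 = μs = 0.32s; mode gives (shape1−1)/(s−2) = 0.289.
Substituting: 0.32s − 1 = 0.289(s−2) = 0.289s − 0.578, so 0.031s = 0.422 and s = 13.6129.
Then shape1 = 0.32×13.6129 = 4.36 and shape2 = s−shape1 = 9.26.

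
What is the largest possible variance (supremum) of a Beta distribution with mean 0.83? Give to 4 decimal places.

0.1411

Var = μ(1−μ)/(α+β+1), which approaches μ(1−μ) as α+β → 0.
So the supremum is μ(1−μ) = 0.83×0.17 = 0.1411.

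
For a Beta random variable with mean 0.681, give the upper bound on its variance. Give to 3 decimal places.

0.217

For fixed mean μ the Beta variance is μ(1−μ)/(α+β+1), increasing as α+β decreases.
Its least upper bound (not attained) is μ(1−μ) = 0.681·0.319 = 0.217.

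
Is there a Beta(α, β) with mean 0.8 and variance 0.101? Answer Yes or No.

Yes

A Beta with mean μ has variance μ(1−μ)/(α+β+1) < μ(1−μ).
Here μ(1−μ) = 0.8×0.2 = 0.16, and 0.101 < 0.16.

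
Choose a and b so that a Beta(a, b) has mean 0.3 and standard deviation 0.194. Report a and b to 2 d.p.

a = 1.37, b = 3.21

σ² = 0.194² = 0.037636.
With s = a+b, Var = μ(1−μ)/(s+1), so s+1 = (0.3×0.7)/0.037636 = 5.5798 and s = 4.5798.
a = μs = 1.37, b = (1−μ)s = 3.21.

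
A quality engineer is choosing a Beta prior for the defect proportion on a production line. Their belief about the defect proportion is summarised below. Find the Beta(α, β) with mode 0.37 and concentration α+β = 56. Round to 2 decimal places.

For α,β>1 the mode is (α−1)/(α+β−2), so α = mode·(κ−2)+1 = 0.37×54+1 = 20.98.
And β = (1−mode)·(κ−2)+1 = 0.63×54+1 = 35.02.

α = 20.98, β = 35.02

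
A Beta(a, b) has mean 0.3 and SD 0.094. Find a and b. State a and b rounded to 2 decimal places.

a = 6.83, b = 15.94

σ² = 0.094² = 0.008836.
With s = a+b, Var = μ(1−μ)/(s+1), so s+1 = (0.3×0.7)/0.008836 = 23.7664 and s = 22.7664.
a = μs = 6.83, b = (1−μ)s = 15.94.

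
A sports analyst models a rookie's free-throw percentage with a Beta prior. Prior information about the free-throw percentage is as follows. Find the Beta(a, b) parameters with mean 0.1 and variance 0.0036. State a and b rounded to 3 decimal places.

a = 2.400, b = 21.600

Write ν = a+b; then a = μν and Var = μ(1−μ)/(ν+1).
ν = μ(1−μ)/Var − 1 = 0.09/0.0036 − 1 = 24.0000.
a = 0.1·24.0000 = 2.400, b = 0.9·24.0000 = 21.600.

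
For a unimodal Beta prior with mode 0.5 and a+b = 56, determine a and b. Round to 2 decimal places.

a = 28.00, b = 28.00

For a,b>1 the mode is (a−1)/(a+b−2), so a = mode·(κ−2)+1 = 0.5×54+1 = 28.00.
And b = (1−mode)·(κ−2)+1 = 0.5×54+1 = 28.00.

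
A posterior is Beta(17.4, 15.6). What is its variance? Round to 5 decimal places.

0.00733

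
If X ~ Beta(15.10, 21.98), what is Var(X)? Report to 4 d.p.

0.0063

α+β = 37.08 and αβ = 331.8980, so Var = αβ/[(α+β)²(α+β+1)] = 331.8980/52357.197312 = 0.0063.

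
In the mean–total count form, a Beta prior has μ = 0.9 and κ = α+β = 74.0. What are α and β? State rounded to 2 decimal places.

Split κ in proportion μ : (1−μ): α = 0.9·74.0 = 66.60, β = 74.0 − 66.60 = 7.40.

α = 66.60, β = 7.40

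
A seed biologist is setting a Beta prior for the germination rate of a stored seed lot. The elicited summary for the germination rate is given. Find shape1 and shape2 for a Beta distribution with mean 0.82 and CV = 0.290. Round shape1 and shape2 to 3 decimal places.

Var = (CV·μ)² = (0.290×0.82)² = 0.056549.
shape1+shape2 = μ(1−μ)/Var − 1 = 0.1476/0.056549 − 1 = 1.6101.
Thus shape1 = 0.82·1.6101 = 1.320 and shape2 = 0.18·1.6101 = 0.290.

shape1 = 1.320, shape2 = 0.290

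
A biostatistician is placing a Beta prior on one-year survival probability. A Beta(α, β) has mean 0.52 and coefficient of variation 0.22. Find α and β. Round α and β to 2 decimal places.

α = 9.40, β = 8.67

Var = (CV·μ)² = (0.22×0.52)² = 0.013087.
α+β = μ(1−μ)/Var − 1 = 0.2496/0.013087 − 1 = 18.0718.
Thus α = 0.52·18.0718 = 9.40 and β = 0.48·18.0718 = 8.67.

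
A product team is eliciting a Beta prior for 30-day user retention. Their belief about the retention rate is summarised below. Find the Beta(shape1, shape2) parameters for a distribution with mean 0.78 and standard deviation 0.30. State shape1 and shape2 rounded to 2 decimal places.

σ² = 0.30² = 0.0900.
With s = shape1+shape2, Var = μ(1−μ)/(s+1), so s+1 = (0.78×0.22)/0.0900 = 1.9067 and s = 0.9067.
shape1 = μs = 0.71, shape2 = (1−μ)s = 0.20.

shape1 = 0.71, shape2 = 0.20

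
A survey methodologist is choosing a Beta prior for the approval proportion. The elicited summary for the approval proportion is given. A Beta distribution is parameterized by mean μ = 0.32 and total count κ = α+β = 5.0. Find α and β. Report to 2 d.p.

α = 1.60, β = 3.40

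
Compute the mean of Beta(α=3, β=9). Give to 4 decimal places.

0.2500

E[X] = α/(α+β) = 3/12 = 0.2500.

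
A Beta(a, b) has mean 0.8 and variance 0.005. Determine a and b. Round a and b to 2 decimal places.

Write ν = a+b; then a = μν and Var = μ(1−μ)/(ν+1).
ν = μ(1−μ)/Var − 1 = 0.16/0.005 − 1 = 31.0000.
a = 0.8·31.0000 = 24.80, b = 0.2·31.0000 = 6.20.

a = 24.80, b = 6.20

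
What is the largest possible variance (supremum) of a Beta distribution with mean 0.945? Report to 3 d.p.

0.052

For fixed mean μ the Beta variance is μ(1−μ)/(α+β+1), increasing as α+β decreases.
Its least upper bound (not attained) is μ(1−μ) = 0.945·0.055 = 0.052.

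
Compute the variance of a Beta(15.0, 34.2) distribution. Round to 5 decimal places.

0.00422

μ = 15.0/49.2 = 0.304878; Var = μ(1−μ)/(α+β+1) = 0.2119274/50.2 = 0.00422.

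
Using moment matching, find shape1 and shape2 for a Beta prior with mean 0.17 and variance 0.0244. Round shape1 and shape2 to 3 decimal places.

Let s = shape1+shape2. The Beta variance is μ(1−μ)/(s+1).
So s+1 = μ(1−μ)/σ² = (0.17×0.83)/0.0244 = 0.1411/0.0244 = 5.7828, giving s = 4.7828.
Then shape1 = μs = 0.17×4.7828 = 0.813 and shape2 = (1−μ)s = 0.83×4.7828 = 3.970.

shape1 = 0.813, shape2 = 3.970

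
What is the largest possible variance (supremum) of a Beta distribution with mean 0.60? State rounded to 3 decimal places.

For fixed mean μ the Beta variance is μ(1−μ)/(α+β+1), increasing as α+β decreases.
Its least upper bound (not attained) is μ(1−μ) = 0.60·0.40 = 0.240.

0.240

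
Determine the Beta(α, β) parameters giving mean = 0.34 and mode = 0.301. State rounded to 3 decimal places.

With s = α+β: μ = α/s and mode = (α−1)/(s−2). Eliminating α = μs,
μs − 1 = m(s−2) ⇒ s(μ−m) = 1−2m ⇒ s = 0.398/0.039 = 10.2051.
So α = μs = 3.470, β = (1−μ)s = 6.735.

α = 3.470, β = 6.735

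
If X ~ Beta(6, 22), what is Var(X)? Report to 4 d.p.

0.0058

α+β = 28 and αβ = 132, so Var = αβ/[(α+β)²(α+β+1)] = 132/22736 = 0.0058.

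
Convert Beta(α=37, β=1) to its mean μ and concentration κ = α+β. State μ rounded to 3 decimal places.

μ = 0.974, κ = 38

κ = α+β = 37+1 = 38; μ = α/κ = 37/38 = 0.974.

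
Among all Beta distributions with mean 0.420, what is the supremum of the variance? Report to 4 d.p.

0.2436

For fixed mean μ the Beta variance is μ(1−μ)/(α+β+1), increasing as α+β decreases.
Its least upper bound (not attained) is μ(1−μ) = 0.420·0.580 = 0.2436.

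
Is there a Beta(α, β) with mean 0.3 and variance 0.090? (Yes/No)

Yes

For any Beta, Var(X) < E[X]·(1−E[X]).
Here μ(1−μ) = 0.3×0.7 = 0.21, and 0.090 < 0.21.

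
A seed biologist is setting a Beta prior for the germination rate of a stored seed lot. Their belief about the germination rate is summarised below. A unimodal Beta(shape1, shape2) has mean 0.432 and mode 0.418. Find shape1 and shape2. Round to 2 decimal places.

shape1 = 5.06, shape2 = 6.65

Let s = shape1+shape2. Mean gives shape1 = μs = 0.432s; mode gives (shape1−1)/(s−2) = 0.418.
Substituting: 0.432s − 1 = 0.418(s−2) = 0.418s − 0.836, so 0.014s = 0.164 and s = 11.7143.
Then shape1 = 0.432×11.7143 = 5.06 and shape2 = s−shape1 = 6.65.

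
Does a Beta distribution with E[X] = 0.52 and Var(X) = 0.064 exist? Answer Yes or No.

A Beta with mean μ has variance μ(1−μ)/(α+β+1) < μ(1−μ).
Here μ(1−μ) = 0.52×0.48 = 0.2496, and 0.064 < 0.2496.

Yes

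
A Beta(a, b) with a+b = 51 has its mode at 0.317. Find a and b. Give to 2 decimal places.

Mode = (a−1)/(κ−2) with κ = a+b, so a−1 = 0.317·49 = 15.53.
a = 16.53; b = κ − a = 34.47.

a = 16.53, b = 34.47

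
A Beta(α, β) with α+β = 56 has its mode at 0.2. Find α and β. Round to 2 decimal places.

α = 11.80, β = 44.20

For α,β>1 the mode is (α−1)/(α+β−2), so α = mode·(κ−2)+1 = 0.2×54+1 = 11.80.
And β = (1−mode)·(κ−2)+1 = 0.8×54+1 = 44.20.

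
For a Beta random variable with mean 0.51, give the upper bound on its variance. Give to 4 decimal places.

For fixed mean μ the Beta variance is μ(1−μ)/(α+β+1), increasing as α+β decreases.
Its least upper bound (not attained) is μ(1−μ) = 0.51·0.49 = 0.2499.

0.2499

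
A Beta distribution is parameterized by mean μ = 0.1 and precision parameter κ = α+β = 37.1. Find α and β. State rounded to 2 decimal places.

Split κ in proportion μ : (1−μ): α = 0.1·37.1 = 3.71, β = 37.1 − 3.71 = 33.39.

α = 3.71, β = 33.39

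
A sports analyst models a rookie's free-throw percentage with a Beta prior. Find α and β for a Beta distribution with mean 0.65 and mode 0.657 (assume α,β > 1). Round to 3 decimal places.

Let s = α+β. Mean gives α = μs = 0.65s; mode gives (α−1)/(s−2) = 0.657.
Substituting: 0.65s − 1 = 0.657(s−2) = 0.657s − 1.314, so -0.007s = -0.314 and s = 44.8571.
Then α = 0.65×44.8571 = 29.157 and β = s−α = 15.700.

α = 29.157, β = 15.700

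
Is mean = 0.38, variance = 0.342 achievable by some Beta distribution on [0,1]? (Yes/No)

No

A Beta with mean μ has variance μ(1−μ)/(α+β+1) < μ(1−μ).
Here μ(1−μ) = 0.38×0.62 = 0.2356, and 0.342 ≥ 0.2356.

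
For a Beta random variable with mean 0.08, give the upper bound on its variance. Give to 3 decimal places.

Var = μ(1−μ)/(α+β+1), which approaches μ(1−μ) as α+β → 0.
So the supremum is μ(1−μ) = 0.08×0.92 = 0.074.

0.074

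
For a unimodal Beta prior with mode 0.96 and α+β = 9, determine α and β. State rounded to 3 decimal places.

α = 7.720, β = 1.280

For α,β>1 the mode is (α−1)/(α+β−2), so α = mode·(κ−2)+1 = 0.96×7+1 = 7.720.
And β = (1−mode)·(κ−2)+1 = 0.04×7+1 = 1.280.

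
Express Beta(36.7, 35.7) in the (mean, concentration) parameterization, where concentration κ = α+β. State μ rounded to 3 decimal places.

μ = 0.507, κ = 72.4

κ = α+β = 36.7+35.7 = 72.4; μ = α/κ = 36.7/72.4 = 0.507.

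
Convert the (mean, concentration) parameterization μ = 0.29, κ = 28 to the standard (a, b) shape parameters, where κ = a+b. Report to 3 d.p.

a = μκ = 0.29×28 = 8.120 and b = (1−μ)κ = 0.71×28 = 19.880.

a = 8.120, b = 19.880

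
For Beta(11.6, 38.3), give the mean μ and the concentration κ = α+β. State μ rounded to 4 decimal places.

κ = α+β = 11.6+38.3 = 49.9; μ = α/κ = 11.6/49.9 = 0.2325.

μ = 0.2325, κ = 49.9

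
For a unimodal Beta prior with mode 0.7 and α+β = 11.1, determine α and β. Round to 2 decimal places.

α = 7.37, β = 3.73

Mode = (α−1)/(κ−2) with κ = α+β, so α−1 = 0.7·9.1 = 6.37.
α = 7.37; β = κ − α = 3.73.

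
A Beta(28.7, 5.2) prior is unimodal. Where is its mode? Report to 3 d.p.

0.868

The density x^(α−1)(1−x)^(β−1) is maximised at (α−1)/(α+β−2) = 27.7/31.9 = 0.868.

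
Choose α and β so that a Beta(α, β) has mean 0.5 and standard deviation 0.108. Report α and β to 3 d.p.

α = 10.217, β = 10.217

Variance = 0.108² = 0.011664. The moment-matching identity α+β = μ(1−μ)/Var − 1 gives
α+β = 0.25/0.011664 − 1 = 20.4335, so α = μ·20.4335 = 10.217 and β = (1−μ)·20.4335 = 10.217.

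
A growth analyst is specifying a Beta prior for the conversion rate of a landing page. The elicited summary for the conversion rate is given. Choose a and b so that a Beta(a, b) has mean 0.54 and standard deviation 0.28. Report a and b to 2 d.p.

Variance = 0.28² = 0.0784. The moment-matching identity a+b = μ(1−μ)/Var − 1 gives
a+b = 0.2484/0.0784 − 1 = 2.1684, so a = μ·2.1684 = 1.17 and b = (1−μ)·2.1684 = 1.00.

a = 1.17, b = 1.00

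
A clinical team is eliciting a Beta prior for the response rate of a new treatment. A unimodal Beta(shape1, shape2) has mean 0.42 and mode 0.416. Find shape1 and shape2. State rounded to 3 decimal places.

With s = shape1+shape2: μ = shape1/s and mode = (shape1−1)/(s−2). Eliminating shape1 = μs,
μs − 1 = m(s−2) ⇒ s(μ−m) = 1−2m ⇒ s = 0.168/0.004 = 42.0000.
So shape1 = μs = 17.640, shape2 = (1−μ)s = 24.360.

shape1 = 17.640, shape2 = 24.360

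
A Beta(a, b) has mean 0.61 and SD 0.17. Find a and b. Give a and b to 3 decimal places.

First σ² = 0.0289. Setting a = μn, b = (1−μ)n with n = a+b,
μ(1−μ)/(n+1) = 0.0289 ⇒ n+1 = 0.2379/0.0289 = 8.2318 ⇒ n = 7.2318.
Hence a = 0.61×7.2318 = 4.411, b = 0.39×7.2318 = 2.820.

a = 4.411, b = 2.820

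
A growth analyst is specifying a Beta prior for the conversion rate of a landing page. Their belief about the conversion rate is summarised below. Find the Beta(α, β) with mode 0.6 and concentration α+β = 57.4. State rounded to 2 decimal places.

α = 34.24, β = 23.16

Mode = (α−1)/(κ−2) with κ = α+β, so α−1 = 0.6·55.4 = 33.24.
α = 34.24; β = κ − α = 23.16.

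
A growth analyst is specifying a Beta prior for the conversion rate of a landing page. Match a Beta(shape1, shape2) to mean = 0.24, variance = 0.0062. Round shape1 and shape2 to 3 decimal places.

Let s = shape1+shape2. The Beta variance is μ(1−μ)/(s+1).
So s+1 = μ(1−μ)/σ² = (0.24×0.76)/0.0062 = 0.1824/0.0062 = 29.4194, giving s = 28.4194.
Then shape1 = μs = 0.24×28.4194 = 6.821 and shape2 = (1−μ)s = 0.76×28.4194 = 21.599.

shape1 = 6.821, shape2 = 21.599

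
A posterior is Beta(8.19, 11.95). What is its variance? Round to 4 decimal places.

Var = αβ/[(α+β)²(α+β+1)] = (8.19×11.95)/(20.14²×21.14) = 97.8705/8574.798344 = 0.0114.

0.0114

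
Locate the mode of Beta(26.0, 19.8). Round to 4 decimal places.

0.5708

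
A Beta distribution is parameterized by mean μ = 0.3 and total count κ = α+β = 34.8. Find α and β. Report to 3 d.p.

α = 10.440, β = 24.360

Split κ in proportion μ : (1−μ): α = 0.3·34.8 = 10.440, β = 34.8 − 10.440 = 24.360.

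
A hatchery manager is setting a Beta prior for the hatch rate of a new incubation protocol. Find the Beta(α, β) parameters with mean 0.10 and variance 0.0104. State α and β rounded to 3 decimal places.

α = 0.765, β = 6.888

Let s = α+β. The Beta variance is μ(1−μ)/(s+1).
So s+1 = μ(1−μ)/σ² = (0.10×0.90)/0.0104 = 0.0900/0.0104 = 8.6538, giving s = 7.6538.
Then α = μs = 0.10×7.6538 = 0.765 and β = (1−μ)s = 0.90×7.6538 = 6.888.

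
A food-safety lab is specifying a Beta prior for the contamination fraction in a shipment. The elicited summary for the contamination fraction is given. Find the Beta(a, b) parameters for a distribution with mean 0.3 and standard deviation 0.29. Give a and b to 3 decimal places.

Variance = 0.29² = 0.0841. The moment-matching identity a+b = μ(1−μ)/Var − 1 gives
a+b = 0.21/0.0841 − 1 = 1.4970, so a = μ·1.4970 = 0.449 and b = (1−μ)·1.4970 = 1.048.

a = 0.449, b = 1.048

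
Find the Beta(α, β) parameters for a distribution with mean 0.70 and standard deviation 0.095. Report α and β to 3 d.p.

Variance = 0.095² = 0.009025. The moment-matching identity α+β = μ(1−μ)/Var − 1 gives
α+β = 0.2100/0.009025 − 1 = 22.2687, so α = μ·22.2687 = 15.588 and β = (1−μ)·22.2687 = 6.681.

α = 15.588, β = 6.681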